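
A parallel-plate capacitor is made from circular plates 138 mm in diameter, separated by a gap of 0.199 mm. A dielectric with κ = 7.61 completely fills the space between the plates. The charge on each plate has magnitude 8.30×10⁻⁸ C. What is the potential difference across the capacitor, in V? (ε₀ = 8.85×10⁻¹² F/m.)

A = π(138/2 mm)² = 1.50×10⁻² m².
C = κε₀A/d = 7.61 × 8.85×10⁻¹² × 1.50×10⁻² / 1.99×10⁻⁴ = 5.06×10⁻⁹ F.
V = Q/C = 8.30×10⁻⁸ / 5.06×10⁻⁹ = 16.4 V.

16.4 V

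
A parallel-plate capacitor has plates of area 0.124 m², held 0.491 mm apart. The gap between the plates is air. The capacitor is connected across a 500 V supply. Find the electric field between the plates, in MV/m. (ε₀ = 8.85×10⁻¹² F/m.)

E = V/d = 500 / 4.91×10⁻⁴ = 1.02×10⁶ V/m.

E ≈ 1.02 MV/m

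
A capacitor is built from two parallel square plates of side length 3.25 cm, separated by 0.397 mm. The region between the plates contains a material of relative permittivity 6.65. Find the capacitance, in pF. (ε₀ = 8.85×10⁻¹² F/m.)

157 pF

A = (3.25 cm)² = 1.06×10⁻³ m².
C = κε₀A/d = 6.65 × 8.85×10⁻¹² × 1.06×10⁻³ / 3.97×10⁻⁴ = 1.57×10⁻¹⁰ F.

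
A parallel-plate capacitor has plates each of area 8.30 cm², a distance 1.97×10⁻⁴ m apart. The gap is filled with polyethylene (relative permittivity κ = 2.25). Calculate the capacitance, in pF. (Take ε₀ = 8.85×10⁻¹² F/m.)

A = 8.30 cm² = 8.30×10⁻⁴ m².
C = κε₀A/d = 2.25 × 8.85×10⁻¹² × 8.30×10⁻⁴ / 1.97×10⁻⁴ = 8.39×10⁻¹¹ F.

C ≈ 83.9 pF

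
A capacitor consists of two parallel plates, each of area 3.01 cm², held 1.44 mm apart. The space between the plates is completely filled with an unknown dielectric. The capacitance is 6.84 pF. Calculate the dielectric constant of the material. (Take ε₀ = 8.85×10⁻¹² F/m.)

κ ≈ 3.70

A = 3.01 cm² = 3.01×10⁻⁴ m².
κ = Cd/(ε₀A) = 6.84×10⁻¹² × 1.44×10⁻³ / (8.85×10⁻¹² × 3.01×10⁻⁴) = 3.70.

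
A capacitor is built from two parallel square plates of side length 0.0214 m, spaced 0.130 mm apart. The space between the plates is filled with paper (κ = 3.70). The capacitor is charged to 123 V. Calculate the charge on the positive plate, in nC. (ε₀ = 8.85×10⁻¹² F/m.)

Q ≈ 14.2 nC

A = (0.0214 m)² = 4.58×10⁻⁴ m².
C = κε₀A/d = 3.70 × 8.85×10⁻¹² × 4.58×10⁻⁴ / 1.30×10⁻⁴ = 1.15×10⁻¹⁰ F.
Q = CV = 1.15×10⁻¹⁰ × 123 = 1.42×10⁻⁸ C.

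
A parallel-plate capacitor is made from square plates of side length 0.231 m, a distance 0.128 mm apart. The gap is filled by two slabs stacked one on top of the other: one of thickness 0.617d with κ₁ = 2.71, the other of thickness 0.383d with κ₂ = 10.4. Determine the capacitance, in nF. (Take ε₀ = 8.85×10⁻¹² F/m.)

A = (0.231 m)² = 5.34×10⁻² m².
Stacked slabs ⇒ two capacitors in series, each with the full plate area.
C₁ = κ₁ε₀A/d₁ = 2.71 × 8.85×10⁻¹² × 5.34×10⁻² / 7.90×10⁻⁵ = 1.62×10⁻⁸ F.
C₂ = κ₂ε₀A/d₂ = 10.4 × 8.85×10⁻¹² × 5.34×10⁻² / 4.90×10⁻⁵ = 1.00×10⁻⁷ F.
C = (1/C₁ + 1/C₂)⁻¹ = 1.39×10⁻⁸ F.

C ≈ 13.9 nF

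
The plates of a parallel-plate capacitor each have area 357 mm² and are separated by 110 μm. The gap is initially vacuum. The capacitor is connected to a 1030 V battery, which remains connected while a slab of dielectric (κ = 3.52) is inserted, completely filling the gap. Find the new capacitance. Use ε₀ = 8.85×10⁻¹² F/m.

A = 357 mm² = 3.57×10⁻⁴ m².
Initially C₁ = ε₀A/d = 8.85×10⁻¹² × 3.57×10⁻⁴ / 1.10×10⁻⁴ = 2.87×10⁻¹¹ F.
C = κε₀A/d scales with κ, so C₂/C₁ = κ = 3.52.
C₂ = 3.52 × 2.87×10⁻¹¹ = 1.01×10⁻¹⁰ F.

101 pF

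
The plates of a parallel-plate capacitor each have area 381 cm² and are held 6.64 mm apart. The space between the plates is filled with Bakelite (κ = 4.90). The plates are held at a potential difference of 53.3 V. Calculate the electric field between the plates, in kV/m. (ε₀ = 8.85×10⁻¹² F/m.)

E = V/d = 53.3 / 6.64×10⁻³ = 8.03×10³ V/m.

E ≈ 8.03 kV/m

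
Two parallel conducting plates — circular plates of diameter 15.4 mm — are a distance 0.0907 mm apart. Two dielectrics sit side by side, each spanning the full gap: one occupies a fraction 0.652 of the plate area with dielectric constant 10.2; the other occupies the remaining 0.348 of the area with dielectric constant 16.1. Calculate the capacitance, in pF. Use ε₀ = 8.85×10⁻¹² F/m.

223 pF

A = π(15.4/2 mm)² = 1.86×10⁻⁴ m².
Side-by-side slabs ⇒ two capacitors in parallel, each spanning the full gap.
C₁ = κ₁ε₀A₁/d = 10.2 × 8.85×10⁻¹² × 1.21×10⁻⁴ / 9.07×10⁻⁵ = 1.21×10⁻¹⁰ F.
C₂ = κ₂ε₀A₂/d = 16.1 × 8.85×10⁻¹² × 6.48×10⁻⁵ / 9.07×10⁻⁵ = 1.02×10⁻¹⁰ F.
C = C₁ + C₂ = 2.23×10⁻¹⁰ F.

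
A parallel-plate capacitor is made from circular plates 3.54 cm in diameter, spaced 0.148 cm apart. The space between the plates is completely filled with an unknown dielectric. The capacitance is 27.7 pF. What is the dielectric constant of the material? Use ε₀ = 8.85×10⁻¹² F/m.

4.71

A = π(3.54/2 cm)² = 9.84×10⁻⁴ m².
κ = Cd/(ε₀A) = 2.77×10⁻¹¹ × 1.48×10⁻³ / (8.85×10⁻¹² × 9.84×10⁻⁴) = 4.71.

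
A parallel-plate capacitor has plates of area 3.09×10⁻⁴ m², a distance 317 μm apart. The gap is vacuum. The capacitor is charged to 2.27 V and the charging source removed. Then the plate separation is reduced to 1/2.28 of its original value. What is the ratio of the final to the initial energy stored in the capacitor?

U₂/U₁ ≈ 0.439

Isolated ⇒ Q is held fixed.
C₂ = 2.28 C₁ and U = Q²/(2C), so U₂/U₁ = C₁/C₂ = 0.439.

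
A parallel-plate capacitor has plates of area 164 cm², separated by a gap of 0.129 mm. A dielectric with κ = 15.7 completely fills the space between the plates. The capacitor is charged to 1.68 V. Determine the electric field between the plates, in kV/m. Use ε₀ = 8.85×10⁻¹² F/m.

E ≈ 13.0 kV/m

E = V/d = 1.68 / 1.29×10⁻⁴ = 1.30×10⁴ V/m.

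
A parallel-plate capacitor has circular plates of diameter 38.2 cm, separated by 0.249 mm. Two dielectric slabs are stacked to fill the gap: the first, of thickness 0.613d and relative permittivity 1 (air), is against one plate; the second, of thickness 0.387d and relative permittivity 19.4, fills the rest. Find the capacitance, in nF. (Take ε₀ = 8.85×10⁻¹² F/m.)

C ≈ 6.44 nF

A = π(38.2/2 cm)² = 0.115 m².
Stacked slabs ⇒ two capacitors in series, each with the full plate area.
C₁ = κ₁ε₀A/d₁ = 1.00 × 8.85×10⁻¹² × 0.115 / 1.53×10⁻⁴ = 6.65×10⁻⁹ F.
C₂ = κ₂ε₀A/d₂ = 19.4 × 8.85×10⁻¹² × 0.115 / 9.64×10⁻⁵ = 2.04×10⁻⁷ F.
C = (1/C₁ + 1/C₂)⁻¹ = 6.44×10⁻⁹ F.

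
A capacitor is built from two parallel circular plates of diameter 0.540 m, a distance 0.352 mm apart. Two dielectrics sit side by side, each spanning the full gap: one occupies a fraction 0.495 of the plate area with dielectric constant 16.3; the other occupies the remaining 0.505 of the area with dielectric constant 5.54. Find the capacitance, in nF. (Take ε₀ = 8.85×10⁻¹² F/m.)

A = π(0.540/2 m)² = 0.229 m².
Side-by-side slabs ⇒ two capacitors in parallel, each spanning the full gap.
C₁ = κ₁ε₀A₁/d = 16.3 × 8.85×10⁻¹² × 0.113 / 3.52×10⁻⁴ = 4.65×10⁻⁸ F.
C₂ = κ₂ε₀A₂/d = 5.54 × 8.85×10⁻¹² × 0.116 / 3.52×10⁻⁴ = 1.61×10⁻⁸ F.
C = C₁ + C₂ = 6.26×10⁻⁸ F.

C ≈ 62.6 nF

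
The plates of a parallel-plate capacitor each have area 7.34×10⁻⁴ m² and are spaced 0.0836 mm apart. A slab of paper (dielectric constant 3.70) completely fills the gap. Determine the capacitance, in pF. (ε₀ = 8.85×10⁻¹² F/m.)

287 pF

C = κε₀A/d = 3.70 × 8.85×10⁻¹² × 7.34×10⁻⁴ / 8.36×10⁻⁵ = 2.87×10⁻¹⁰ F.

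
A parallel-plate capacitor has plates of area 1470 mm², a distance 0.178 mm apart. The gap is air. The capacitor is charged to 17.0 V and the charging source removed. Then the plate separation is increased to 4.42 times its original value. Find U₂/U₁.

Isolated ⇒ Q is held fixed.
C₂ = 0.226 C₁ and U = Q²/(2C), so U₂/U₁ = C₁/C₂ = 4.42.

U₂/U₁ ≈ 4.42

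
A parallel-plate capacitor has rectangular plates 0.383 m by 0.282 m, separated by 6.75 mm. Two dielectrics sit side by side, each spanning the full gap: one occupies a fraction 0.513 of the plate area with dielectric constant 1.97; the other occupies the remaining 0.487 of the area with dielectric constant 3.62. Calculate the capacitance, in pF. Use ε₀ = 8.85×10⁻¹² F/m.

C ≈ 393 pF

A = 0.383 × 0.282 m² = 0.108 m².
Side-by-side slabs ⇒ two capacitors in parallel, each spanning the full gap.
C₁ = κ₁ε₀A₁/d = 1.97 × 8.85×10⁻¹² × 5.54×10⁻² / 6.75×10⁻³ = 1.43×10⁻¹⁰ F.
C₂ = κ₂ε₀A₂/d = 3.62 × 8.85×10⁻¹² × 5.26×10⁻² / 6.75×10⁻³ = 2.50×10⁻¹⁰ F.
C = C₁ + C₂ = 3.93×10⁻¹⁰ F.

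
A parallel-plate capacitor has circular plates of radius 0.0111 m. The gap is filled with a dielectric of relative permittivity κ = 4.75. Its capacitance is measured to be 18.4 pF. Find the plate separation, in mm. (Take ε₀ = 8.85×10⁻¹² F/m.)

A = π(0.0111 m)² = 3.87×10⁻⁴ m².
d = κε₀A/C = 4.75 × 8.85×10⁻¹² × 3.87×10⁻⁴ / 1.84×10⁻¹¹ = 8.84×10⁻⁴ m.

d ≈ 0.884 mm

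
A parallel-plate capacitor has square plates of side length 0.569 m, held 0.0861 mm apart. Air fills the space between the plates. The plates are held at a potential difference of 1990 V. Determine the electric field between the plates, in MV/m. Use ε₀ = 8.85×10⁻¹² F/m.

E = V/d = 1990 / 8.61×10⁻⁵ = 2.31×10⁷ V/m.

23.1 MV/m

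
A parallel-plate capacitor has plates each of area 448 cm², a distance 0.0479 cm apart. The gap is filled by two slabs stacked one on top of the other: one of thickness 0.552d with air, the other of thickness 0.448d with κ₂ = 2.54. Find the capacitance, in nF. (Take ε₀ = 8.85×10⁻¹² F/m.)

1.14 nF

A = 448 cm² = 4.48×10⁻² m².
Stacked slabs ⇒ two capacitors in series, each with the full plate area.
C₁ = κ₁ε₀A/d₁ = 1.00 × 8.85×10⁻¹² × 4.48×10⁻² / 2.64×10⁻⁴ = 1.50×10⁻⁹ F.
C₂ = κ₂ε₀A/d₂ = 2.54 × 8.85×10⁻¹² × 4.48×10⁻² / 2.15×10⁻⁴ = 4.69×10⁻⁹ F.
C = (1/C₁ + 1/C₂)⁻¹ = 1.14×10⁻⁹ F.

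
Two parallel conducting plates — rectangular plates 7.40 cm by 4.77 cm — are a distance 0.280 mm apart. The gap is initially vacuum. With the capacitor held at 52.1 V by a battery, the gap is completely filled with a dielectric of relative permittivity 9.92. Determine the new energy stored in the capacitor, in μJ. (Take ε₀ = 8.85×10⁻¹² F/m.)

U ≈ 1.50 μJ

A = 7.40 × 4.77 cm² = 3.53×10⁻³ m².
Initially C₁ = ε₀A/d = 8.85×10⁻¹² × 3.53×10⁻³ / 2.80×10⁻⁴ = 1.12×10⁻¹⁰ F.
U₁ = 1.51×10⁻⁷ J.
Battery connected ⇒ V is held fixed. C₂ = 9.92 C₁ and U = ½CV², so U₂/U₁ = C₂/C₁ = 9.92.
U₂ = 9.92 × 1.51×10⁻⁷ = 1.50×10⁻⁶ J.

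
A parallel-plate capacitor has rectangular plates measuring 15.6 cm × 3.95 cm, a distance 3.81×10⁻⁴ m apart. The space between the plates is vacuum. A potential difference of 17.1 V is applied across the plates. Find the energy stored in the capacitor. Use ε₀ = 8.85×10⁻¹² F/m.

20.9 nJ

A = 15.6 × 3.95 cm² = 6.16×10⁻³ m².
C = ε₀A/d = 8.85×10⁻¹² × 6.16×10⁻³ / 3.81×10⁻⁴ = 1.43×10⁻¹⁰ F.
U = ½CV² = ½ × 1.43×10⁻¹⁰ × (17.1)² = 2.09×10⁻⁸ J.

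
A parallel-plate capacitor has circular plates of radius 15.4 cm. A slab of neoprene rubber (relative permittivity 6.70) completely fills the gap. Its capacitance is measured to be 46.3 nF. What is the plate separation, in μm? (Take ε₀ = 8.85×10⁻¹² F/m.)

A = π(15.4 cm)² = 7.45×10⁻² m².
d = κε₀A/C = 6.70 × 8.85×10⁻¹² × 7.45×10⁻² / 4.63×10⁻⁸ = 9.54×10⁻⁵ m.

d ≈ 95.4 μm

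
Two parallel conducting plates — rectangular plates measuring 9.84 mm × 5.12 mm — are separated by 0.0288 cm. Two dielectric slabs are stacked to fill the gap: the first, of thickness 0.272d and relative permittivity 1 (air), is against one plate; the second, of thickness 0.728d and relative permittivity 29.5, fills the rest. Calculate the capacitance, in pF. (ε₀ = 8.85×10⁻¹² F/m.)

A = 9.84 × 5.12 mm² = 5.04×10⁻⁵ m².
Stacked slabs ⇒ two capacitors in series, each with the full plate area.
C₁ = κ₁ε₀A/d₁ = 1.00 × 8.85×10⁻¹² × 5.04×10⁻⁵ / 7.83×10⁻⁵ = 5.69×10⁻¹² F.
C₂ = κ₂ε₀A/d₂ = 29.5 × 8.85×10⁻¹² × 5.04×10⁻⁵ / 2.10×10⁻⁴ = 6.27×10⁻¹¹ F.
C = (1/C₁ + 1/C₂)⁻¹ = 5.22×10⁻¹² F.

5.22 pF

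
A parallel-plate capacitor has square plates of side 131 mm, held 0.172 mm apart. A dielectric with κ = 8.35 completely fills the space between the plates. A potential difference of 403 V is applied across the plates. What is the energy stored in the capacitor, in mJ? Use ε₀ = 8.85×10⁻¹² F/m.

A = (131 mm)² = 1.72×10⁻² m².
C = κε₀A/d = 8.35 × 8.85×10⁻¹² × 1.72×10⁻² / 1.72×10⁻⁴ = 7.37×10⁻⁹ F.
U = ½CV² = ½ × 7.37×10⁻⁹ × (403)² = 5.99×10⁻⁴ J.

0.599 mJ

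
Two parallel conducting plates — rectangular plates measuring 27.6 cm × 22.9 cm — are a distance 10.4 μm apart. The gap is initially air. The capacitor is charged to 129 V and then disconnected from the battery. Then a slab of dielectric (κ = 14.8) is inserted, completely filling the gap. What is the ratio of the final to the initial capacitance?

C = κε₀A/d scales with κ, so C₂/C₁ = κ = 14.8.

14.8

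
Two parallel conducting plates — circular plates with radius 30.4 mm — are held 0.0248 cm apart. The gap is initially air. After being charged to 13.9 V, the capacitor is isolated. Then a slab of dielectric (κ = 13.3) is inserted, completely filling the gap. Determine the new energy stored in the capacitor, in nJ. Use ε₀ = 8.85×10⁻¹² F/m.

A = π(30.4 mm)² = 2.90×10⁻³ m².
Initially C₁ = ε₀A/d = 8.85×10⁻¹² × 2.90×10⁻³ / 2.48×10⁻⁴ = 1.04×10⁻¹⁰ F.
U₁ = 1.00×10⁻⁸ J.
Isolated ⇒ Q is held fixed. C₂ = 13.3 C₁ and U = Q²/(2C), so U₂/U₁ = C₁/C₂ = 0.0752.
U₂ = 0.0752 × 1.00×10⁻⁸ = 7.53×10⁻¹⁰ J.

0.753 nJ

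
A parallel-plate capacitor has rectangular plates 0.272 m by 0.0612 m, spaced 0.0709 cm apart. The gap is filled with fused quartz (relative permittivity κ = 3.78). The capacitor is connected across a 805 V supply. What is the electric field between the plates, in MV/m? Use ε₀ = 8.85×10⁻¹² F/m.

E = V/d = 805 / 7.09×10⁻⁴ = 1.14×10⁶ V/m.

E ≈ 1.14 MV/m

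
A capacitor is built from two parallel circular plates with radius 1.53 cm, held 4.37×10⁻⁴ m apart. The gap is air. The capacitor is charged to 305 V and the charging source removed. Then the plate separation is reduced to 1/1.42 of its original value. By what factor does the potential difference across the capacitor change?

V₂/V₁ ≈ 0.704

Isolated ⇒ Q is held fixed.
C₂ = 1.42 C₁ and V = Q/C, so V₂/V₁ = C₁/C₂ = 0.704.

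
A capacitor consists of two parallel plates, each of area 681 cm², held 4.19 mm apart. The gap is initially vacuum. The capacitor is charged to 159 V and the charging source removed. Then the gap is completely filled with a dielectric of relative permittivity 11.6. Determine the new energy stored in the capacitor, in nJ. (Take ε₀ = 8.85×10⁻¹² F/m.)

A = 681 cm² = 6.81×10⁻² m².
Initially C₁ = ε₀A/d = 8.85×10⁻¹² × 6.81×10⁻² / 4.19×10⁻³ = 1.44×10⁻¹⁰ F.
U₁ = 1.82×10⁻⁶ J.
Isolated ⇒ Q is held fixed. C₂ = 11.6 C₁ and U = Q²/(2C), so U₂/U₁ = C₁/C₂ = 0.0862.
U₂ = 0.0862 × 1.82×10⁻⁶ = 1.57×10⁻⁷ J.

U ≈ 157 nJ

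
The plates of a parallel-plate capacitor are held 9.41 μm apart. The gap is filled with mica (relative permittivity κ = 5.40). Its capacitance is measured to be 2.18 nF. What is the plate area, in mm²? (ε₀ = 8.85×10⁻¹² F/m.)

A = Cd/(κε₀) = 2.18×10⁻⁹ × 9.41×10⁻⁶ / (5.40 × 8.85×10⁻¹²) = 4.29×10⁻⁴ m².

429 mm²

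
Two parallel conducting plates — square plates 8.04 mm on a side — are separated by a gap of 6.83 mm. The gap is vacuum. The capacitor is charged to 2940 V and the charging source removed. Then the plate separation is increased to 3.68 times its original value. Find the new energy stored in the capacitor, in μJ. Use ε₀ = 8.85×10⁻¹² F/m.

U ≈ 1.33 μJ

A = (8.04 mm)² = 6.46×10⁻⁵ m².
Initially C₁ = ε₀A/d = 8.85×10⁻¹² × 6.46×10⁻⁵ / 6.83×10⁻³ = 8.38×10⁻¹⁴ F.
U₁ = 3.62×10⁻⁷ J.
Isolated ⇒ Q is held fixed. C₂ = 0.272 C₁ and U = Q²/(2C), so U₂/U₁ = C₁/C₂ = 3.68.
U₂ = 3.68 × 3.62×10⁻⁷ = 1.33×10⁻⁶ J.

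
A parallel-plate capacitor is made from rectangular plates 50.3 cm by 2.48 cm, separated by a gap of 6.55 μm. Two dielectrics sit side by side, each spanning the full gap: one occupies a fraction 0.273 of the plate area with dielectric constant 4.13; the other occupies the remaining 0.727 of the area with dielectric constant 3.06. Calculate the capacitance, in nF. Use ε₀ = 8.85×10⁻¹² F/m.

C ≈ 56.5 nF

A = 50.3 × 2.48 cm² = 1.25×10⁻² m².
Side-by-side slabs ⇒ two capacitors in parallel, each spanning the full gap.
C₁ = κ₁ε₀A₁/d = 4.13 × 8.85×10⁻¹² × 3.41×10⁻³ / 6.55×10⁻⁶ = 1.90×10⁻⁸ F.
C₂ = κ₂ε₀A₂/d = 3.06 × 8.85×10⁻¹² × 9.07×10⁻³ / 6.55×10⁻⁶ = 3.75×10⁻⁸ F.
C = C₁ + C₂ = 5.65×10⁻⁸ F.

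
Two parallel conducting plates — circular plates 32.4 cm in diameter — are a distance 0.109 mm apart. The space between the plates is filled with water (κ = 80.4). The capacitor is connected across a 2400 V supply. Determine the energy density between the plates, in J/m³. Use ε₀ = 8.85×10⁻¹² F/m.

u ≈ 1.72×10⁵ J/m³

E = V/d = 2400 / 1.09×10⁻⁴ = 2.20×10⁷ V/m.
u = ½κε₀E² = ½ × 80.4 × 8.85×10⁻¹² × (2.20×10⁷)² = 1.72×10⁵ J/m³.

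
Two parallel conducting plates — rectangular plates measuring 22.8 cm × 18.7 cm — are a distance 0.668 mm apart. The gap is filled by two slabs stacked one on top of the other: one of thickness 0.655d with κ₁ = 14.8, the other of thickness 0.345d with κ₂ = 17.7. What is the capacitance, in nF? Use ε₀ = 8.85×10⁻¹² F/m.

A = 22.8 × 18.7 cm² = 4.26×10⁻² m².
Stacked slabs ⇒ two capacitors in series, each with the full plate area.
C₁ = κ₁ε₀A/d₁ = 14.8 × 8.85×10⁻¹² × 4.26×10⁻² / 4.38×10⁻⁴ = 1.28×10⁻⁸ F.
C₂ = κ₂ε₀A/d₂ = 17.7 × 8.85×10⁻¹² × 4.26×10⁻² / 2.30×10⁻⁴ = 2.90×10⁻⁸ F.
C = (1/C₁ + 1/C₂)⁻¹ = 8.86×10⁻⁹ F.

8.86 nF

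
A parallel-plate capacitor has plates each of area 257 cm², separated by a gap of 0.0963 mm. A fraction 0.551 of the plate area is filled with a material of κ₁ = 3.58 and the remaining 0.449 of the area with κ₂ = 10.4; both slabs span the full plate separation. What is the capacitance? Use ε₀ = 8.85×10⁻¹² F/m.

A = 257 cm² = 2.57×10⁻² m².
Side-by-side slabs ⇒ two capacitors in parallel, each spanning the full gap.
C₁ = κ₁ε₀A₁/d = 3.58 × 8.85×10⁻¹² × 1.42×10⁻² / 9.63×10⁻⁵ = 4.66×10⁻⁹ F.
C₂ = κ₂ε₀A₂/d = 10.4 × 8.85×10⁻¹² × 1.15×10⁻² / 9.63×10⁻⁵ = 1.10×10⁻⁸ F.
C = C₁ + C₂ = 1.57×10⁻⁸ F.

15.7 nF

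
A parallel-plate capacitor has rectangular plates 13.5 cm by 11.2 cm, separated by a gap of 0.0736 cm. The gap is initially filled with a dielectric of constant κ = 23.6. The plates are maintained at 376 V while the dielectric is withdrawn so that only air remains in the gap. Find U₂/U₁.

0.0424

Battery connected ⇒ V is held fixed.
C₂ = 0.0424 C₁ and U = ½CV², so U₂/U₁ = C₂/C₁ = 0.0424.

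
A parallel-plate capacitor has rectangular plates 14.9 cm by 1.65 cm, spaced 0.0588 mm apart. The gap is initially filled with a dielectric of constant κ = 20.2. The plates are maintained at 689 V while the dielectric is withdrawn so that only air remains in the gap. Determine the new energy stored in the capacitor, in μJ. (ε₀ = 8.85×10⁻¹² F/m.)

A = 14.9 × 1.65 cm² = 2.46×10⁻³ m².
Initially C₁ = κε₀A/d = 20.2 × 8.85×10⁻¹² × 2.46×10⁻³ / 5.88×10⁻⁵ = 7.47×10⁻⁹ F.
U₁ = 1.77×10⁻³ J.
Battery connected ⇒ V is held fixed. C₂ = 0.0495 C₁ and U = ½CV², so U₂/U₁ = C₂/C₁ = 0.0495.
U₂ = 0.0495 × 1.77×10⁻³ = 8.78×10⁻⁵ J.

U ≈ 87.8 μJ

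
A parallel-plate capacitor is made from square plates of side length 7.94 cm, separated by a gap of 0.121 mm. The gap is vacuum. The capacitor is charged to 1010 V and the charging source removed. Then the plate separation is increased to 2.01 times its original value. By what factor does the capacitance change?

0.498

C = ε₀A/d scales as 1/d, so C₂/C₁ = d₁/d₂ = 1/2.01 = 0.498.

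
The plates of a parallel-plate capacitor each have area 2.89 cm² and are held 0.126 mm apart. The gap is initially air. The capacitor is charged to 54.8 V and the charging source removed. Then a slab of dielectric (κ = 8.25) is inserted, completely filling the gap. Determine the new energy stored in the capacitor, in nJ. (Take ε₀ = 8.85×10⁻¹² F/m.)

A = 2.89 cm² = 2.89×10⁻⁴ m².
Initially C₁ = ε₀A/d = 8.85×10⁻¹² × 2.89×10⁻⁴ / 1.26×10⁻⁴ = 2.03×10⁻¹¹ F.
U₁ = 3.05×10⁻⁸ J.
Isolated ⇒ Q is held fixed. C₂ = 8.25 C₁ and U = Q²/(2C), so U₂/U₁ = C₁/C₂ = 0.121.
U₂ = 0.121 × 3.05×10⁻⁸ = 3.69×10⁻⁹ J.

3.69 nJ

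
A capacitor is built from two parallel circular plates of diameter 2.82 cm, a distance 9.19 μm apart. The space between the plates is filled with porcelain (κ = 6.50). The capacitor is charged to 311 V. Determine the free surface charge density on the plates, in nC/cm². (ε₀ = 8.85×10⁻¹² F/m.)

195 nC/cm²

A = π(2.82/2 cm)² = 6.25×10⁻⁴ m².
C = κε₀A/d = 6.50 × 8.85×10⁻¹² × 6.25×10⁻⁴ / 9.19×10⁻⁶ = 3.91×10⁻⁹ F.
σ = Q/A = CV/A = 3.91×10⁻⁹ × 311 / 6.25×10⁻⁴ = 1.95×10⁻³ C/m².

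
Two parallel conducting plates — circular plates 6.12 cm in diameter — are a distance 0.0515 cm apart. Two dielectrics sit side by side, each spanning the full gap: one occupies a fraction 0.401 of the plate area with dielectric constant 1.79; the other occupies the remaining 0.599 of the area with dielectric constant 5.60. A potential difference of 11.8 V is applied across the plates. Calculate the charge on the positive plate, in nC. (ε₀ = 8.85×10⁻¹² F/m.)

A = π(6.12/2 cm)² = 2.94×10⁻³ m².
Side-by-side slabs ⇒ two capacitors in parallel, each spanning the full gap.
C₁ = κ₁ε₀A₁/d = 1.79 × 8.85×10⁻¹² × 1.18×10⁻³ / 5.15×10⁻⁴ = 3.63×10⁻¹¹ F.
C₂ = κ₂ε₀A₂/d = 5.60 × 8.85×10⁻¹² × 1.76×10⁻³ / 5.15×10⁻⁴ = 1.70×10⁻¹⁰ F.
C = C₁ + C₂ = 2.06×10⁻¹⁰ F.
Q = CV = 2.06×10⁻¹⁰ × 11.8 = 2.43×10⁻⁹ C.

2.43 nC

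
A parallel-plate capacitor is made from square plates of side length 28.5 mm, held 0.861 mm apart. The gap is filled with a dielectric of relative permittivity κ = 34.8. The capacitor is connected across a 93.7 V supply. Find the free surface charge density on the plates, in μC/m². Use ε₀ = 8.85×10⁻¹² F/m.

σ ≈ 33.5 μC/m²

A = (28.5 mm)² = 8.12×10⁻⁴ m².
C = κε₀A/d = 34.8 × 8.85×10⁻¹² × 8.12×10⁻⁴ / 8.61×10⁻⁴ = 2.91×10⁻¹⁰ F.
σ = Q/A = CV/A = 2.91×10⁻¹⁰ × 93.7 / 8.12×10⁻⁴ = 3.35×10⁻⁵ C/m².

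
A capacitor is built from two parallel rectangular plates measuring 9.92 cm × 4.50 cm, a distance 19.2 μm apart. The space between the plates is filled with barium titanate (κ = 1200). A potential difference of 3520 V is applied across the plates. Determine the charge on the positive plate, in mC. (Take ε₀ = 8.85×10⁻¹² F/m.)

A = 9.92 × 4.50 cm² = 4.46×10⁻³ m².
C = κε₀A/d = 1200 × 8.85×10⁻¹² × 4.46×10⁻³ / 1.92×10⁻⁵ = 2.47×10⁻⁶ F.
Q = CV = 2.47×10⁻⁶ × 3520 = 8.69×10⁻³ C.

Q ≈ 8.69 mC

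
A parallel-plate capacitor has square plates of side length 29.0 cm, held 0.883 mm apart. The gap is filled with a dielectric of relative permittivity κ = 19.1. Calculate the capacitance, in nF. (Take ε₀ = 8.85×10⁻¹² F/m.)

C ≈ 16.1 nF

A = (29.0 cm)² = 8.41×10⁻² m².
C = κε₀A/d = 19.1 × 8.85×10⁻¹² × 8.41×10⁻² / 8.83×10⁻⁴ = 1.61×10⁻⁸ F.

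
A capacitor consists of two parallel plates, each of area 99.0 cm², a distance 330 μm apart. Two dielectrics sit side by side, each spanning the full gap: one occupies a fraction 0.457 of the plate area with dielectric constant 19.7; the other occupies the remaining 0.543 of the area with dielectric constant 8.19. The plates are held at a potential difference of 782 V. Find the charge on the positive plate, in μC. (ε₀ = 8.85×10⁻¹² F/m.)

2.79 μC

A = 99.0 cm² = 9.90×10⁻³ m².
Side-by-side slabs ⇒ two capacitors in parallel, each spanning the full gap.
C₁ = κ₁ε₀A₁/d = 19.7 × 8.85×10⁻¹² × 4.52×10⁻³ / 3.30×10⁻⁴ = 2.39×10⁻⁹ F.
C₂ = κ₂ε₀A₂/d = 8.19 × 8.85×10⁻¹² × 5.38×10⁻³ / 3.30×10⁻⁴ = 1.18×10⁻⁹ F.
C = C₁ + C₂ = 3.57×10⁻⁹ F.
Q = CV = 3.57×10⁻⁹ × 782 = 2.79×10⁻⁶ C.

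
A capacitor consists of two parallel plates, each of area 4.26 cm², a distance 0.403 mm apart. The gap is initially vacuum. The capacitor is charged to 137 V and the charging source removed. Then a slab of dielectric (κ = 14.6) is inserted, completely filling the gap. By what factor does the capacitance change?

14.6

C = κε₀A/d scales with κ, so C₂/C₁ = κ = 14.6.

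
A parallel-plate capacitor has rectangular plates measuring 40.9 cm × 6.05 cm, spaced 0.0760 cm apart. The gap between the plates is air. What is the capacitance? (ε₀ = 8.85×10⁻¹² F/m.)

C ≈ 288 pF

A = 40.9 × 6.05 cm² = 2.47×10⁻² m².
C = ε₀A/d = 8.85×10⁻¹² × 2.47×10⁻² / 7.60×10⁻⁴ = 2.88×10⁻¹⁰ F.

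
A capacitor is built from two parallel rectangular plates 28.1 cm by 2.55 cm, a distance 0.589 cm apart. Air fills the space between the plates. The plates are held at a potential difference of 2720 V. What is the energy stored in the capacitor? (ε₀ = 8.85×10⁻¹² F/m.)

U ≈ 39.8 μJ

A = 28.1 × 2.55 cm² = 7.17×10⁻³ m².
C = ε₀A/d = 8.85×10⁻¹² × 7.17×10⁻³ / 5.89×10⁻³ = 1.08×10⁻¹¹ F.
U = ½CV² = ½ × 1.08×10⁻¹¹ × (2720)² = 3.98×10⁻⁵ J.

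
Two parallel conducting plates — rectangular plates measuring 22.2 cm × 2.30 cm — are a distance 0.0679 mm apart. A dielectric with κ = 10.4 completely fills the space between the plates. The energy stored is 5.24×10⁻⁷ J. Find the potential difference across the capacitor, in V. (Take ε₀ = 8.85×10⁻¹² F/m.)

12.3 V

A = 22.2 × 2.30 cm² = 5.11×10⁻³ m².
C = κε₀A/d = 10.4 × 8.85×10⁻¹² × 5.11×10⁻³ / 6.79×10⁻⁵ = 6.92×10⁻⁹ F.
V = √(2U/C) = √(2 × 5.24×10⁻⁷ / 6.92×10⁻⁹) = 12.3 V.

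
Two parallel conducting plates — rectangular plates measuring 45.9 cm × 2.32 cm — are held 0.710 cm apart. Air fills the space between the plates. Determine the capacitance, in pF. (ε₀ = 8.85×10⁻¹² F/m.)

A = 45.9 × 2.32 cm² = 1.06×10⁻² m².
C = ε₀A/d = 8.85×10⁻¹² × 1.06×10⁻² / 7.10×10⁻³ = 1.33×10⁻¹¹ F.

13.3 pF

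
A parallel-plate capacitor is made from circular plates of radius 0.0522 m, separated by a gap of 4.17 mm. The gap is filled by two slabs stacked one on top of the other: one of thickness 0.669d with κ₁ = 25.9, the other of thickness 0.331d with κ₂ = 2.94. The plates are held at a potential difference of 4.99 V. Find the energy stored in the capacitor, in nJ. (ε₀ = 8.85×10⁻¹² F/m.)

U ≈ 1.63 nJ

A = π(0.0522 m)² = 8.56×10⁻³ m².
Stacked slabs ⇒ two capacitors in series, each with the full plate area.
C₁ = κ₁ε₀A/d₁ = 25.9 × 8.85×10⁻¹² × 8.56×10⁻³ / 2.79×10⁻³ = 7.03×10⁻¹⁰ F.
C₂ = κ₂ε₀A/d₂ = 2.94 × 8.85×10⁻¹² × 8.56×10⁻³ / 1.38×10⁻³ = 1.61×10⁻¹⁰ F.
C = (1/C₁ + 1/C₂)⁻¹ = 1.31×10⁻¹⁰ F.
U = ½CV² = ½ × 1.31×10⁻¹⁰ × (4.99)² = 1.63×10⁻⁹ J.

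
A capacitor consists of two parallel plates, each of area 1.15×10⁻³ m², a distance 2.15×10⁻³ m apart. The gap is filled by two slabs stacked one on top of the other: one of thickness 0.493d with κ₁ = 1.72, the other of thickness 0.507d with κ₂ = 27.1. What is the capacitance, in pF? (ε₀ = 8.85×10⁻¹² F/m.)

Stacked slabs ⇒ two capacitors in series, each with the full plate area.
C₁ = κ₁ε₀A/d₁ = 1.72 × 8.85×10⁻¹² × 1.15×10⁻³ / 1.06×10⁻³ = 1.65×10⁻¹¹ F.
C₂ = κ₂ε₀A/d₂ = 27.1 × 8.85×10⁻¹² × 1.15×10⁻³ / 1.09×10⁻³ = 2.53×10⁻¹⁰ F.
C = (1/C₁ + 1/C₂)⁻¹ = 1.55×10⁻¹¹ F.

15.5 pF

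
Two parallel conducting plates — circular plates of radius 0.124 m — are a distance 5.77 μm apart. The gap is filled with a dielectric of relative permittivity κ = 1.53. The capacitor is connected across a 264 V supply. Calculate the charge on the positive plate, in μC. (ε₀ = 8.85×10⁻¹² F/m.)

Q ≈ 29.9 μC

A = π(0.124 m)² = 4.83×10⁻² m².
C = κε₀A/d = 1.53 × 8.85×10⁻¹² × 4.83×10⁻² / 5.77×10⁻⁶ = 1.13×10⁻⁷ F.
Q = CV = 1.13×10⁻⁷ × 264 = 2.99×10⁻⁵ C.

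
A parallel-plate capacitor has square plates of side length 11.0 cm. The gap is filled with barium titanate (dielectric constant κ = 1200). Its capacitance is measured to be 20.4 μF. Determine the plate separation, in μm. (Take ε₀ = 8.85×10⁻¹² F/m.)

d ≈ 6.30 μm

A = (11.0 cm)² = 1.21×10⁻² m².
d = κε₀A/C = 1200 × 8.85×10⁻¹² × 1.21×10⁻² / 2.04×10⁻⁵ = 6.30×10⁻⁶ m.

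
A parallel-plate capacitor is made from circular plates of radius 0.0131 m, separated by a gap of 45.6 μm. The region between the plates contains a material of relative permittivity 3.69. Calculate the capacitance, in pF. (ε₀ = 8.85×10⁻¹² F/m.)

A = π(0.0131 m)² = 5.39×10⁻⁴ m².
C = κε₀A/d = 3.69 × 8.85×10⁻¹² × 5.39×10⁻⁴ / 4.56×10⁻⁵ = 3.86×10⁻¹⁰ F.

C ≈ 386 pF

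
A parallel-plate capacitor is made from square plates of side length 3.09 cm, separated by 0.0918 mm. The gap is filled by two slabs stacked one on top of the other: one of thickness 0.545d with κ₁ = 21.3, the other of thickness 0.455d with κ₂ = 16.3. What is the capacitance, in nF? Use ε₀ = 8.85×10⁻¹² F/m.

C ≈ 1.72 nF

A = (3.09 cm)² = 9.55×10⁻⁴ m².
Stacked slabs ⇒ two capacitors in series, each with the full plate area.
C₁ = κ₁ε₀A/d₁ = 21.3 × 8.85×10⁻¹² × 9.55×10⁻⁴ / 5.00×10⁻⁵ = 3.60×10⁻⁹ F.
C₂ = κ₂ε₀A/d₂ = 16.3 × 8.85×10⁻¹² × 9.55×10⁻⁴ / 4.18×10⁻⁵ = 3.30×10⁻⁹ F.
C = (1/C₁ + 1/C₂)⁻¹ = 1.72×10⁻⁹ F.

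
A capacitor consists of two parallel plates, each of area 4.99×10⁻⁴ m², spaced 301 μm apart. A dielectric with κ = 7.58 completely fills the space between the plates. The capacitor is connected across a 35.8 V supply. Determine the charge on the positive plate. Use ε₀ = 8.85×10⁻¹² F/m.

Q ≈ 3.98 nC

C = κε₀A/d = 7.58 × 8.85×10⁻¹² × 4.99×10⁻⁴ / 3.01×10⁻⁴ = 1.11×10⁻¹⁰ F.
Q = CV = 1.11×10⁻¹⁰ × 35.8 = 3.98×10⁻⁹ C.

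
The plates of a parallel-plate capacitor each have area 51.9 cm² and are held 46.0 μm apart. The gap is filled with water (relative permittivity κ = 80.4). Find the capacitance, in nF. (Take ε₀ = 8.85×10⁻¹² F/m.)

A = 51.9 cm² = 5.19×10⁻³ m².
C = κε₀A/d = 80.4 × 8.85×10⁻¹² × 5.19×10⁻³ / 4.60×10⁻⁵ = 8.03×10⁻⁸ F.

C ≈ 80.3 nF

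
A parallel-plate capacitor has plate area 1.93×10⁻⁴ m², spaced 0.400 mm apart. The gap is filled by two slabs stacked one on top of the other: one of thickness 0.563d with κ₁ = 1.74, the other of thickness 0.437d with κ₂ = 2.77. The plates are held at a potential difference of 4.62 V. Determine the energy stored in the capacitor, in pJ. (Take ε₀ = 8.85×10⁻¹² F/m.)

Stacked slabs ⇒ two capacitors in series, each with the full plate area.
C₁ = κ₁ε₀A/d₁ = 1.74 × 8.85×10⁻¹² × 1.93×10⁻⁴ / 2.25×10⁻⁴ = 1.32×10⁻¹¹ F.
C₂ = κ₂ε₀A/d₂ = 2.77 × 8.85×10⁻¹² × 1.93×10⁻⁴ / 1.75×10⁻⁴ = 2.71×10⁻¹¹ F.
C = (1/C₁ + 1/C₂)⁻¹ = 8.87×10⁻¹² F.
U = ½CV² = ½ × 8.87×10⁻¹² × (4.62)² = 9.47×10⁻¹¹ J.

94.7 pJ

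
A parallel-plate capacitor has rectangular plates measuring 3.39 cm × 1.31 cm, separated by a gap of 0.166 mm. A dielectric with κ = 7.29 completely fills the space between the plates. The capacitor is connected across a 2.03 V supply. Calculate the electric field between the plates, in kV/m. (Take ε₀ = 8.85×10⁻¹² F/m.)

12.2 kV/m

E = V/d = 2.03 / 1.66×10⁻⁴ = 1.22×10⁴ V/m.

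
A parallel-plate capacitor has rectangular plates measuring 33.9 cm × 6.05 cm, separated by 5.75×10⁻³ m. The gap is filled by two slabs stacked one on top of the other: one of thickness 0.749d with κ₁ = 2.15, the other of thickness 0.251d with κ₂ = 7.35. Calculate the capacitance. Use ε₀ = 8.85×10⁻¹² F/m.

C ≈ 82.5 pF

A = 33.9 × 6.05 cm² = 2.05×10⁻² m².
Stacked slabs ⇒ two capacitors in series, each with the full plate area.
C₁ = κ₁ε₀A/d₁ = 2.15 × 8.85×10⁻¹² × 2.05×10⁻² / 4.31×10⁻³ = 9.06×10⁻¹¹ F.
C₂ = κ₂ε₀A/d₂ = 7.35 × 8.85×10⁻¹² × 2.05×10⁻² / 1.44×10⁻³ = 9.24×10⁻¹⁰ F.
C = (1/C₁ + 1/C₂)⁻¹ = 8.25×10⁻¹¹ F.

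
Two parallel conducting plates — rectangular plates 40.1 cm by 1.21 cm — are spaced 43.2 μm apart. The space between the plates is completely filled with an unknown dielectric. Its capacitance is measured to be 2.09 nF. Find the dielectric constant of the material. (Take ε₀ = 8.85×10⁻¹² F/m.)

A = 40.1 × 1.21 cm² = 4.85×10⁻³ m².
κ = Cd/(ε₀A) = 2.09×10⁻⁹ × 4.32×10⁻⁵ / (8.85×10⁻¹² × 4.85×10⁻³) = 2.10.

κ ≈ 2.10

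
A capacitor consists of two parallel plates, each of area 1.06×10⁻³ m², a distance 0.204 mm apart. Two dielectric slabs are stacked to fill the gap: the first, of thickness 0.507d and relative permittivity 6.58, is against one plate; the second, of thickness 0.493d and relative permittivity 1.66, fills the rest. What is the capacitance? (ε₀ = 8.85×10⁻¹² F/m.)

Stacked slabs ⇒ two capacitors in series, each with the full plate area.
C₁ = κ₁ε₀A/d₁ = 6.58 × 8.85×10⁻¹² × 1.06×10⁻³ / 1.03×10⁻⁴ = 5.97×10⁻¹⁰ F.
C₂ = κ₂ε₀A/d₂ = 1.66 × 8.85×10⁻¹² × 1.06×10⁻³ / 1.01×10⁻⁴ = 1.55×10⁻¹⁰ F.
C = (1/C₁ + 1/C₂)⁻¹ = 1.23×10⁻¹⁰ F.

C ≈ 123 pF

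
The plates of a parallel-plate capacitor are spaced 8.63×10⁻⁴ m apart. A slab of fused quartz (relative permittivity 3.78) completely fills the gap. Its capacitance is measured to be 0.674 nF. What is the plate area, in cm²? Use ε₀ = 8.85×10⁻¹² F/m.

A = Cd/(κε₀) = 6.74×10⁻¹⁰ × 8.63×10⁻⁴ / (3.78 × 8.85×10⁻¹²) = 1.74×10⁻² m².

A ≈ 174 cm²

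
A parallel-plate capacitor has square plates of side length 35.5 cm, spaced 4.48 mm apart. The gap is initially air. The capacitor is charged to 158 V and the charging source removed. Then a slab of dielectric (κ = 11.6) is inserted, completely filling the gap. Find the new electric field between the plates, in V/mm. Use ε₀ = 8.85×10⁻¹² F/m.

E ≈ 3.04 V/mm

A = (35.5 cm)² = 0.126 m².
Initially C₁ = ε₀A/d = 8.85×10⁻¹² × 0.126 / 4.48×10⁻³ = 2.49×10⁻¹⁰ F.
E₁ = 3.53×10⁴ V/m.
Isolated ⇒ Q is held fixed. V₂ = Q/C₂ = V₁/11.6; E = V/d, so E₂/E₁ = (V₂/V₁)(d₁/d₂) = 0.0862.
E₂ = 0.0862 × 3.53×10⁴ = 3.04×10³ V/m.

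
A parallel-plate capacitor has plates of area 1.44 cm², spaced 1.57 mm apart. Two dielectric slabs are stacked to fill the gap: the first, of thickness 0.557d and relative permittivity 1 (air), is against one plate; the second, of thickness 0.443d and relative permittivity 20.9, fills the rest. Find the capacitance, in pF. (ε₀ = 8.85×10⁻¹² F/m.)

1.40 pF

A = 1.44 cm² = 1.44×10⁻⁴ m².
Stacked slabs ⇒ two capacitors in series, each with the full plate area.
C₁ = κ₁ε₀A/d₁ = 1.00 × 8.85×10⁻¹² × 1.44×10⁻⁴ / 8.74×10⁻⁴ = 1.46×10⁻¹² F.
C₂ = κ₂ε₀A/d₂ = 20.9 × 8.85×10⁻¹² × 1.44×10⁻⁴ / 6.96×10⁻⁴ = 3.83×10⁻¹¹ F.
C = (1/C₁ + 1/C₂)⁻¹ = 1.40×10⁻¹² F.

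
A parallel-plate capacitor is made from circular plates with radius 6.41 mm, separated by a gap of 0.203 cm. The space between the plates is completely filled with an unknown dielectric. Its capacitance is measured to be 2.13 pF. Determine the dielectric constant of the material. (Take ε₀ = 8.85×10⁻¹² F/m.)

A = π(6.41 mm)² = 1.29×10⁻⁴ m².
κ = Cd/(ε₀A) = 2.13×10⁻¹² × 2.03×10⁻³ / (8.85×10⁻¹² × 1.29×10⁻⁴) = 3.79.

3.79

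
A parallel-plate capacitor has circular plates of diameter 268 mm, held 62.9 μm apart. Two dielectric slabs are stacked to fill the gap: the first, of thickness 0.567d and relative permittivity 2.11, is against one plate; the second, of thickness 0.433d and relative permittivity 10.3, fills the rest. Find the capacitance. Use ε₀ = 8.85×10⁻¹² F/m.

C ≈ 25.5 nF

A = π(268/2 mm)² = 5.64×10⁻² m².
Stacked slabs ⇒ two capacitors in series, each with the full plate area.
C₁ = κ₁ε₀A/d₁ = 2.11 × 8.85×10⁻¹² × 5.64×10⁻² / 3.57×10⁻⁵ = 2.95×10⁻⁸ F.
C₂ = κ₂ε₀A/d₂ = 10.3 × 8.85×10⁻¹² × 5.64×10⁻² / 2.72×10⁻⁵ = 1.89×10⁻⁷ F.
C = (1/C₁ + 1/C₂)⁻¹ = 2.55×10⁻⁸ F.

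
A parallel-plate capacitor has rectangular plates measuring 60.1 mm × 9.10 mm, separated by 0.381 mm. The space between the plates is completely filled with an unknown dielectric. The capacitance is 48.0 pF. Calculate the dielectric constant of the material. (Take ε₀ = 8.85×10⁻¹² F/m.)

3.78

A = 60.1 × 9.10 mm² = 5.47×10⁻⁴ m².
κ = Cd/(ε₀A) = 4.80×10⁻¹¹ × 3.81×10⁻⁴ / (8.85×10⁻¹² × 5.47×10⁻⁴) = 3.78.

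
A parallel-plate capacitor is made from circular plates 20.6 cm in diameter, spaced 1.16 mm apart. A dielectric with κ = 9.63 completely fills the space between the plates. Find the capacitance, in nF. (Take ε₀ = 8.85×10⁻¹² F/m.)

C ≈ 2.45 nF

A = π(20.6/2 cm)² = 3.33×10⁻² m².
C = κε₀A/d = 9.63 × 8.85×10⁻¹² × 3.33×10⁻² / 1.16×10⁻³ = 2.45×10⁻⁹ F.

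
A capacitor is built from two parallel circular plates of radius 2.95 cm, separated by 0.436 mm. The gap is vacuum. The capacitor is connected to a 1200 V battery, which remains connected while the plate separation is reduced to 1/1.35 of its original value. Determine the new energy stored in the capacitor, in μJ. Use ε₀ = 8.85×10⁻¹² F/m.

53.9 μJ

A = π(2.95 cm)² = 2.73×10⁻³ m².
Initially C₁ = ε₀A/d = 8.85×10⁻¹² × 2.73×10⁻³ / 4.36×10⁻⁴ = 5.55×10⁻¹¹ F.
U₁ = 4.00×10⁻⁵ J.
Battery connected ⇒ V is held fixed. C₂ = 1.35 C₁ and U = ½CV², so U₂/U₁ = C₂/C₁ = 1.35.
U₂ = 1.35 × 4.00×10⁻⁵ = 5.39×10⁻⁵ J.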